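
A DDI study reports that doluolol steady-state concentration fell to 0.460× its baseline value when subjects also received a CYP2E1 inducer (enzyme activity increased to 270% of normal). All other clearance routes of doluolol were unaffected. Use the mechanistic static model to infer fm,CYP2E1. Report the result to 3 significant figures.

0.691

Call the CYP2E1 fraction fm. After the interaction, CL_new/CL_old = fm × 2.7 + (1 − fm).
Steady-state concentration ratio = 1 / (new CL fraction), so new CL fraction = 1 / 0.460 = 2.174.
fm × 2.7 + 1 − fm = 2.174  ⇒  fm × (2.7 − 1) = 1.174  ⇒  fm = 0.691.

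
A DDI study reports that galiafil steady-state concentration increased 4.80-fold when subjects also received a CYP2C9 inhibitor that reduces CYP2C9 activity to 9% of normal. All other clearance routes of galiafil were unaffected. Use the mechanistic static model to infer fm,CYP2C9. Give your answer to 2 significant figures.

Call the CYP2C9 fraction fm. After the interaction, CL_new/CL_old = fm × 0.09 + (1 − fm).
Steady-state concentration ratio = 1 / (new CL fraction), so new CL fraction = 1 / 4.80 = 0.2083.
fm × 0.09 + 1 − fm = 0.2083  ⇒  fm × (0.09 − 1) = −0.7917  ⇒  fm = 0.87.

0.87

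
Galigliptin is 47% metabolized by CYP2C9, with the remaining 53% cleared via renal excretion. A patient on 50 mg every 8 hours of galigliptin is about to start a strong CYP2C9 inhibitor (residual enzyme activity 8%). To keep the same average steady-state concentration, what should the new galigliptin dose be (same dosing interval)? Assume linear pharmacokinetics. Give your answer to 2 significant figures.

The CYP2C9 pathway (47% of clearance) falls to 0.08× activity: 0.47 × 0.08 = 0.0376.
Non-CYP routes (53%) are unchanged.
CL_new/CL_old = 0.0376 + 0.53 = 0.5676.
Css,avg = (dose rate)/CL, so holding Css fixed requires dose ∝ CL: 50 × 0.5676 = 28 mg.

28 mg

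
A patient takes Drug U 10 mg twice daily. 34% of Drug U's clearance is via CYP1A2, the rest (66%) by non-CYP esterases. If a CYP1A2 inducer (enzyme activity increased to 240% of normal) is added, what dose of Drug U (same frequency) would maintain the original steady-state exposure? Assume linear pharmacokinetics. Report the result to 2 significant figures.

15 mg

CYP1A2: 0.34 × 2.4 = 0.816
Other: 0.66 (unchanged)
New clearance relative to baseline: 0.816 + 0.66 = 1.476.
To maintain the same steady-state level, dose must scale with clearance: new dose = 10 × 1.476 = 15 mg.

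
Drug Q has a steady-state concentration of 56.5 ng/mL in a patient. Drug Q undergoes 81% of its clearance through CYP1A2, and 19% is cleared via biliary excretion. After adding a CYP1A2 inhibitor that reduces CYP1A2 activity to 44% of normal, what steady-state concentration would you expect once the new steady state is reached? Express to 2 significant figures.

1.0 × 10² ng/mL

CYP1A2: 0.81 × 0.44 = 0.3564
Other: 0.19 (unchanged)
New clearance relative to baseline: 0.3564 + 0.19 = 0.5464.
Steady-state concentration ∝ 1/CL, so new value = 56.5 / 0.5464 = 1.0 × 10² ng/mL.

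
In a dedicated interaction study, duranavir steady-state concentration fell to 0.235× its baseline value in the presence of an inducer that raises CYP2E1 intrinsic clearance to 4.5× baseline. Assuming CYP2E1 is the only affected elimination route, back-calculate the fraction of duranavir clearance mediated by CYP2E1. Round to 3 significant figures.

Let x = fm,CYP2E1. Because steady-state concentration ∝ 1/CL, relative clearance rose to 1/0.235 = 4.255.
Setting x·4.5 + (1 − x) = 4.255 and solving: x = (4.255 − 1)/(4.5 − 1) = 0.930.

0.930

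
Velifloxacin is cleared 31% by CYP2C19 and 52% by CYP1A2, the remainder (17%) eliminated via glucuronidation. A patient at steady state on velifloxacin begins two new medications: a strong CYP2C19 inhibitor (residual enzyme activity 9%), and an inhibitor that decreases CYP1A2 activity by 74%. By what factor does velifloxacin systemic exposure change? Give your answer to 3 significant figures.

The CYP2C19 pathway (31% of clearance) falls to 0.09× activity: 0.31 × 0.09 = 0.0279.
The CYP1A2 pathway (52% of clearance) drops to 0.26× activity: 0.52 × 0.26 = 0.1352.
The remaining 17% of clearance is unaffected.
Relative clearance = 0.0279 + 0.1352 + 0.17 = 0.3331.
Because systemic exposure varies inversely with clearance, the combined effect is 1 / 0.3331 = 3.00.

3.00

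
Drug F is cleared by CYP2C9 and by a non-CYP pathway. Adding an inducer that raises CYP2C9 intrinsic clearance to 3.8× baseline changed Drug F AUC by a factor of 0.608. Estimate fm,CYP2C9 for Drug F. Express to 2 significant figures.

0.23

Let x = fm,CYP2C9. Because AUC ∝ 1/CL, relative clearance rose to 1/0.608 = 1.645.
Only the CYP2C9 route changed, so 1.645 = x·3.8 + (1 − x), giving x = 0.23.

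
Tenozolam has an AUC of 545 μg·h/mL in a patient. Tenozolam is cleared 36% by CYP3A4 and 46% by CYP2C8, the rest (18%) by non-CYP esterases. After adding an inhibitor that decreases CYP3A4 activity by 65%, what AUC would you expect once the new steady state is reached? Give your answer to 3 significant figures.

The CYP3A4 pathway (36% of clearance) is reduced to 0.35× activity: 0.36 × 0.35 = 0.126.
CYP2C8 (46%) and the residual 18% are unaffected.
Relative clearance = 0.126 + 0.46 + 0.18 = 0.766.
New AUC = baseline ÷ relative clearance = 545 / 0.766 = 711 μg·h/mL.

711 μg·h/mL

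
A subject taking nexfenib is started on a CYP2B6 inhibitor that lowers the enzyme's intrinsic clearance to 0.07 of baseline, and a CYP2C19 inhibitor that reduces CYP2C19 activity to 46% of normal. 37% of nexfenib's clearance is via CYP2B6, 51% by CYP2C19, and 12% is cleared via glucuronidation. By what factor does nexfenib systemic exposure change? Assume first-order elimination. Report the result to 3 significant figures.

The CYP2B6 pathway (37% of clearance) is reduced to 0.07× activity: 0.37 × 0.07 = 0.0259.
The CYP2C19 pathway (51% of clearance) is reduced to 0.46× activity: 0.51 × 0.46 = 0.2346.
The remaining 12% of clearance is unaffected.
CL_new/CL_old = 0.0259 + 0.2346 + 0.12 = 0.3805.
Systemic exposure ∝ 1/CL: fold-change = 1 / 0.3805 = 2.63.

2.63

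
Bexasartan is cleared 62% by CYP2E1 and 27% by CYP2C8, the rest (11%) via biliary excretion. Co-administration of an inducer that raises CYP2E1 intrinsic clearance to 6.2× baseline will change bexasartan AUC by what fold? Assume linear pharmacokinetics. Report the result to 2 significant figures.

0.24

The CYP2E1 pathway (62% of clearance) increases to 6.2× activity: 0.62 × 6.2 = 3.844.
CYP2C8 (27%) and the residual 11% are unaffected.
CL_new/CL_old = 3.844 + 0.27 + 0.11 = 4.224.
Since AUC ∝ 1/CL, the ratio is 1 / 4.224 = 0.24.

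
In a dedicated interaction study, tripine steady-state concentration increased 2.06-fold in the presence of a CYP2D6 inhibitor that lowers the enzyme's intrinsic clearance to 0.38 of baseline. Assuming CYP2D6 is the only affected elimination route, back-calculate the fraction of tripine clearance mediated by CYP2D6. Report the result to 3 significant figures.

0.830

Call the CYP2D6 fraction fm. After the interaction, CL_new/CL_old = fm × 0.38 + (1 − fm).
Steady-state concentration ratio = 1 / (new CL fraction), so new CL fraction = 1 / 2.06 = 0.4854.
fm × 0.38 + 1 − fm = 0.4854  ⇒  fm × (0.38 − 1) = −0.5146  ⇒  fm = 0.830.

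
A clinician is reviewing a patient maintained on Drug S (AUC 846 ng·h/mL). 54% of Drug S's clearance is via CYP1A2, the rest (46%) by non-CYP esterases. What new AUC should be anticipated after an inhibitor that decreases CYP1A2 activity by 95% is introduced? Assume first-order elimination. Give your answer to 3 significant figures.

1.74 × 10³ ng·h/mL

The CYP1A2 pathway (54% of clearance) drops to 0.05× activity: 0.54 × 0.05 = 0.027.
The remaining 46% of clearance is unaffected.
CL_new/CL_old = 0.027 + 0.46 = 0.487.
New AUC = baseline ÷ relative clearance = 846 / 0.487 = 1.74 × 10³ ng·h/mL.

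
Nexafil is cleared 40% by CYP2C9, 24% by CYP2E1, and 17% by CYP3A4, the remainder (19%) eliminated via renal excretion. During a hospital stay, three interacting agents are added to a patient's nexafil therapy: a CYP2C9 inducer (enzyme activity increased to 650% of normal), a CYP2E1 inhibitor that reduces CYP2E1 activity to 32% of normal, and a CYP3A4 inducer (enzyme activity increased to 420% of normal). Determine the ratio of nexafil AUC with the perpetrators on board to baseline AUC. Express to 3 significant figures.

0.279

The CYP2C9 pathway (40% of clearance) rises to 6.5× activity: 0.4 × 6.5 = 2.6.
The CYP2E1 pathway (24% of clearance) is reduced to 0.32× activity: 0.24 × 0.32 = 0.0768.
The CYP3A4 pathway (17% of clearance) is boosted to 4.2× activity: 0.17 × 4.2 = 0.714.
The remaining 19% of clearance is unaffected.
CL_new/CL_old = 2.6 + 0.0768 + 0.714 + 0.19 = 3.5808.
Net AUC ratio = 1 / 3.5808 = 0.279.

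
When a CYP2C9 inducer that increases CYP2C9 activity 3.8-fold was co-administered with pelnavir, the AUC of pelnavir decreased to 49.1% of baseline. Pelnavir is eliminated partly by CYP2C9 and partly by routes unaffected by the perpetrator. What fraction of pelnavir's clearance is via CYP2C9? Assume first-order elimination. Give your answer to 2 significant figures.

0.37

Let fm be the CYP2C9 fraction. New clearance relative to baseline = fm × 3.8 + (1 − fm).
AUC ratio = 1 / (new CL fraction), so new CL fraction = 1 / 0.491 = 2.037.
fm × 3.8 + 1 − fm = 2.037  ⇒  fm × (3.8 − 1) = 1.037  ⇒  fm = 0.37.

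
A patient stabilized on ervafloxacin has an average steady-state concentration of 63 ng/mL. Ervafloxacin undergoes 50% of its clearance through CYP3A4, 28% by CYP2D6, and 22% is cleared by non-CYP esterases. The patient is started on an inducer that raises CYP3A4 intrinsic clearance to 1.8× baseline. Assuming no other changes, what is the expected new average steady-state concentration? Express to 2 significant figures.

45 ng/mL

The CYP3A4 pathway (50% of clearance) is boosted to 1.8× activity: 0.5 × 1.8 = 0.9.
CYP2D6 (28%) and the residual 22% are unaffected.
New clearance relative to baseline: 0.9 + 0.28 + 0.22 = 1.4.
New average steady-state concentration = baseline ÷ relative clearance = 63 / 1.4 = 45 ng/mL.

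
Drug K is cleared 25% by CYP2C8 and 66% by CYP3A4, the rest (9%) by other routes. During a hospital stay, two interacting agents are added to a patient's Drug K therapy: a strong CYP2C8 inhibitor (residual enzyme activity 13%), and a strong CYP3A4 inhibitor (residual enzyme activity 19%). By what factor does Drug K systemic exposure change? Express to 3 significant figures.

4.03

The CYP2C8 pathway (25% of clearance) drops to 0.13× activity: 0.25 × 0.13 = 0.0325.
The CYP3A4 pathway (66% of clearance) is reduced to 0.19× activity: 0.66 × 0.19 = 0.1254.
Non-CYP routes (9%) are unchanged.
CL_new/CL_old = 0.0325 + 0.1254 + 0.09 = 0.2479.
Net systemic exposure ratio = 1 / 0.2479 = 4.03.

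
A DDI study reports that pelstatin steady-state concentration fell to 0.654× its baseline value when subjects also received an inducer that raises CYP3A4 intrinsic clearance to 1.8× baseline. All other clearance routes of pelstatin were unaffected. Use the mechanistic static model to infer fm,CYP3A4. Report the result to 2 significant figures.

0.66

Let x = fm,CYP3A4. Because steady-state concentration ∝ 1/CL, relative clearance rose to 1/0.654 = 1.529.
Only the CYP3A4 route changed, so 1.529 = x·1.8 + (1 − x), giving x = 0.66.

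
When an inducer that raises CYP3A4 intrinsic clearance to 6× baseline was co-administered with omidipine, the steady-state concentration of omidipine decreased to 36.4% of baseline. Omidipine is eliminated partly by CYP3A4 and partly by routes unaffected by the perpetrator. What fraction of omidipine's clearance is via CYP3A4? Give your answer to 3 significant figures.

0.349

Call the CYP3A4 fraction fm. After the interaction, CL_new/CL_old = fm × 6 + (1 − fm).
Steady-state concentration ratio = 1 / (new CL fraction), so new CL fraction = 1 / 0.364 = 2.747.
fm × 6 + 1 − fm = 2.747  ⇒  fm × (6 − 1) = 1.747  ⇒  fm = 0.349.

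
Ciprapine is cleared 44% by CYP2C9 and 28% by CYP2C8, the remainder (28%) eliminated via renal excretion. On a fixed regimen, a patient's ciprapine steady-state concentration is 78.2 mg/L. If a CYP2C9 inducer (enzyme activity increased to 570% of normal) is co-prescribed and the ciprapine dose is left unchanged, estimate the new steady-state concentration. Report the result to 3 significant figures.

25.5 mg/L

The CYP2C9 pathway (44% of clearance) is boosted to 5.7× activity: 0.44 × 5.7 = 2.508.
CYP2C8 (28%) and the residual 28% are unaffected.
New clearance relative to baseline: 2.508 + 0.28 + 0.28 = 3.068.
New steady-state concentration = baseline ÷ relative clearance = 78.2 / 3.068 = 25.5 mg/L.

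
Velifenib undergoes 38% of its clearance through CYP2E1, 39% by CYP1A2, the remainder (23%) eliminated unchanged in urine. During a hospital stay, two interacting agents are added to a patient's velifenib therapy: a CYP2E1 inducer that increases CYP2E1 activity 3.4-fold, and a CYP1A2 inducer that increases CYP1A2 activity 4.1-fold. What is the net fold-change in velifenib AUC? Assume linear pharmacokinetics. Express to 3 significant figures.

0.320

The CYP2E1 pathway (38% of clearance) is boosted to 3.4× activity: 0.38 × 3.4 = 1.292.
The CYP1A2 pathway (39% of clearance) is boosted to 4.1× activity: 0.39 × 4.1 = 1.599.
The remaining 23% of clearance is unaffected.
New clearance relative to baseline: 1.292 + 1.599 + 0.23 = 3.121.
AUC ∝ 1/CL: fold-change = 1 / 3.121 = 0.320.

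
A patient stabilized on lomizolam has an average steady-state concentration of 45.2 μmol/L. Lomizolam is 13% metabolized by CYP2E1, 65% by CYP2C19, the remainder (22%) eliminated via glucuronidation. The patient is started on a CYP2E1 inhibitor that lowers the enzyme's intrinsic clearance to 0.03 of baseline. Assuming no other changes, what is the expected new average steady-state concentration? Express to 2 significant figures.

The CYP2E1 pathway (13% of clearance) drops to 0.03× activity: 0.13 × 0.03 = 0.0039.
CYP2C19 (65%) and the residual 22% are unaffected.
Relative clearance = 0.0039 + 0.65 + 0.22 = 0.8739.
New average steady-state concentration = baseline ÷ relative clearance = 45.2 / 0.8739 = 52 μmol/L.

52 μmol/L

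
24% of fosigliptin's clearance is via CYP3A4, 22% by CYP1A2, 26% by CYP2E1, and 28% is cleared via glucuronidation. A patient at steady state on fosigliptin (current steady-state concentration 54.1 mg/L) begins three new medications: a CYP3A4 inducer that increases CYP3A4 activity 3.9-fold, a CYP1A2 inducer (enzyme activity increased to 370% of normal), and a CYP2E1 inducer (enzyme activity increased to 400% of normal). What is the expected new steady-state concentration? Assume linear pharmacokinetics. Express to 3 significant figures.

CYP3A4: 0.24 × 3.9 = 0.936
CYP1A2: 0.22 × 3.7 = 0.814
CYP2E1: 0.26 × 4 = 1.04
Other: 0.28 (unchanged)
Relative clearance = 0.936 + 0.814 + 1.04 + 0.28 = 3.07.
Dividing the baseline by the relative clearance: 54.1 / 3.07 = 17.6 mg/L.

17.6 mg/L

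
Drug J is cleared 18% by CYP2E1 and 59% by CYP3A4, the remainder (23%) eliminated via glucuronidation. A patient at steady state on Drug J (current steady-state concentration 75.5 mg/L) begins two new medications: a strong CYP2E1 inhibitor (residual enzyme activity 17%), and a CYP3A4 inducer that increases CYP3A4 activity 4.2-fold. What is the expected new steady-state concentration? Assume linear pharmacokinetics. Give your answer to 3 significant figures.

27.6 mg/L

The CYP2E1 pathway (18% of clearance) falls to 0.17× activity: 0.18 × 0.17 = 0.0306.
The CYP3A4 pathway (59% of clearance) is boosted to 4.2× activity: 0.59 × 4.2 = 2.478.
Non-CYP routes (23%) are unchanged.
CL_new/CL_old = 0.0306 + 2.478 + 0.23 = 2.7386.
Dividing the baseline by the relative clearance: 75.5 / 2.7386 = 27.6 mg/L.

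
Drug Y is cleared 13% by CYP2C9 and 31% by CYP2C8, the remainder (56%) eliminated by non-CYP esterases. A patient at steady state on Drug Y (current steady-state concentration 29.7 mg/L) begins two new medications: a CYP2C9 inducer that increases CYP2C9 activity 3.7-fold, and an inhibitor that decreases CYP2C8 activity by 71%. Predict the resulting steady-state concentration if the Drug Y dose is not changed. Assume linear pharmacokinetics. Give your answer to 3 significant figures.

The CYP2C9 pathway (13% of clearance) rises to 3.7× activity: 0.13 × 3.7 = 0.481.
The CYP2C8 pathway (31% of clearance) falls to 0.29× activity: 0.31 × 0.29 = 0.0899.
Non-CYP routes (56%) are unchanged.
CL_new/CL_old = 0.481 + 0.0899 + 0.56 = 1.1309.
Dividing the baseline by the relative clearance: 29.7 / 1.1309 = 26.3 mg/L.

26.3 mg/L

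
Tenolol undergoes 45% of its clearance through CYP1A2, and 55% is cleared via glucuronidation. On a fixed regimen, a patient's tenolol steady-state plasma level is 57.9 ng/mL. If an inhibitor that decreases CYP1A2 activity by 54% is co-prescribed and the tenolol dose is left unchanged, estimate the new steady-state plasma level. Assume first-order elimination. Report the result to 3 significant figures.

76.5 ng/mL

CYP1A2: 0.45 × 0.46 = 0.207
Other: 0.55 (unchanged)
Relative clearance = 0.207 + 0.55 = 0.757.
With dosing unchanged, steady-state plasma level scales as 1/CL: 57.9 / 0.757 = 76.5 ng/mL.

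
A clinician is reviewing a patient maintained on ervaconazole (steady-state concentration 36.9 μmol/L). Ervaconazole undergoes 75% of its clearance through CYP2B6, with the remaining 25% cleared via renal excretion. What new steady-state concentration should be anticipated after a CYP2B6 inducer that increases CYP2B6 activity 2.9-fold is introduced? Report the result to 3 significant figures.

The CYP2B6 pathway (75% of clearance) is boosted to 2.9× activity: 0.75 × 2.9 = 2.175.
Non-CYP routes (25%) are unchanged.
New clearance relative to baseline: 2.175 + 0.25 = 2.425.
Steady-state concentration ∝ 1/CL, so new value = 36.9 / 2.425 = 15.2 μmol/L.

15.2 μmol/L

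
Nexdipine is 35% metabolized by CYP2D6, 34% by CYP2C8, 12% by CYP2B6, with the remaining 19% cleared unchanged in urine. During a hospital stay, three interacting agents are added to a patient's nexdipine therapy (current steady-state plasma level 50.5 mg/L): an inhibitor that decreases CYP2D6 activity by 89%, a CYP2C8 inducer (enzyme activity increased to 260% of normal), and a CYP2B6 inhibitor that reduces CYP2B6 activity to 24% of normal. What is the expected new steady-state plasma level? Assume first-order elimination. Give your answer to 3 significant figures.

44.2 mg/L

The CYP2D6 pathway (35% of clearance) is reduced to 0.11× activity: 0.35 × 0.11 = 0.0385.
The CYP2C8 pathway (34% of clearance) is boosted to 2.6× activity: 0.34 × 2.6 = 0.884.
The CYP2B6 pathway (12% of clearance) drops to 0.24× activity: 0.12 × 0.24 = 0.0288.
The remaining 19% of clearance is unaffected.
Relative clearance = 0.0385 + 0.884 + 0.0288 + 0.19 = 1.1413.
Dividing the baseline by the relative clearance: 50.5 / 1.1413 = 44.2 mg/L.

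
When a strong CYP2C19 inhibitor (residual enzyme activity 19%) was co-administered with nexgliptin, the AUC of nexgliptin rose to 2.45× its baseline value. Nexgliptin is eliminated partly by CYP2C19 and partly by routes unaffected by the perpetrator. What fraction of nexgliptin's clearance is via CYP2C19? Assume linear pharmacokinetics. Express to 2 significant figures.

Let x = fm,CYP2C19. Because AUC ∝ 1/CL, relative clearance fell to 1/2.45 = 0.4082.
Setting x·0.19 + (1 − x) = 0.4082 and solving: x = (0.4082 − 1)/(0.19 − 1) = 0.73.

0.73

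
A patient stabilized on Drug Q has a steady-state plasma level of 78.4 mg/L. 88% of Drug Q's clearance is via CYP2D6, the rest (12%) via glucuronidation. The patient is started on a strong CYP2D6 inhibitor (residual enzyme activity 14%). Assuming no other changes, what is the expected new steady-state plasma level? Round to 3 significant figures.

CYP2D6: 0.88 × 0.14 = 0.1232
Other: 0.12 (unchanged)
Relative clearance = 0.1232 + 0.12 = 0.2432.
Steady-state plasma level ∝ 1/CL, so new value = 78.4 / 0.2432 = 322 mg/L.

322 mg/L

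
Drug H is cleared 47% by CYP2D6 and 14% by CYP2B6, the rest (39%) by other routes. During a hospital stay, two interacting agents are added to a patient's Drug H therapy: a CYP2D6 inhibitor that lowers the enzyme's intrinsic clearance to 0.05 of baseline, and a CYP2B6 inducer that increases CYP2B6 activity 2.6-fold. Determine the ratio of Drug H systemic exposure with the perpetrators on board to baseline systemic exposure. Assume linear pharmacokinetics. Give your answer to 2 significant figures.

CYP2D6: 0.47 × 0.05 = 0.0235
CYP2B6: 0.14 × 2.6 = 0.364
Other: 0.39 (unchanged)
New clearance relative to baseline: 0.0235 + 0.364 + 0.39 = 0.7775.
Because systemic exposure varies inversely with clearance, the combined effect is 1 / 0.7775 = 1.3.

1.3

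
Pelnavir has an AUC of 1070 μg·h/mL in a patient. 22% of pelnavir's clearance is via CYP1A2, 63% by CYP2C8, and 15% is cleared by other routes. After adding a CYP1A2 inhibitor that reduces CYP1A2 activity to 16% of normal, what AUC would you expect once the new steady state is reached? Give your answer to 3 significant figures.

1.31 × 10³ μg·h/mL

CYP1A2: 0.22 × 0.16 = 0.0352
CYP2C8: 0.63 (unchanged)
Other: 0.15 (unchanged)
New clearance relative to baseline: 0.0352 + 0.63 + 0.15 = 0.8152.
New AUC = baseline ÷ relative clearance = 1070 / 0.8152 = 1.31 × 10³ μg·h/mL.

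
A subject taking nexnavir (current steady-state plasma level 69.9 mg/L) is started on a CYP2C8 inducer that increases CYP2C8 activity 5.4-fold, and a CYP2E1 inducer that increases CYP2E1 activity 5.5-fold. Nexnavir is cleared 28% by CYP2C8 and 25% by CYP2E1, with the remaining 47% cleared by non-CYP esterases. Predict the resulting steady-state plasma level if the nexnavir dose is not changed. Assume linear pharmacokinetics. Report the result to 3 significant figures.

20.8 mg/L

The CYP2C8 pathway (28% of clearance) increases to 5.4× activity: 0.28 × 5.4 = 1.512.
The CYP2E1 pathway (25% of clearance) increases to 5.5× activity: 0.25 × 5.5 = 1.375.
The remaining 47% of clearance is unaffected.
New clearance relative to baseline: 1.512 + 1.375 + 0.47 = 3.357.
Steady-state plasma level ∝ 1/CL: new value = 69.9 / 3.357 = 20.8 mg/L.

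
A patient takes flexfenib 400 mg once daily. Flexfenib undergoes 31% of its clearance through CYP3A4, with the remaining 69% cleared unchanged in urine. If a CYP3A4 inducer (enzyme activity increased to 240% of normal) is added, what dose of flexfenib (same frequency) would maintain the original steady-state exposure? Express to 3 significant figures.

CYP3A4: 0.31 × 2.4 = 0.744
Other: 0.69 (unchanged)
CL_new/CL_old = 0.744 + 0.69 = 1.434.
To maintain the same steady-state level, dose must scale with clearance: new dose = 400 × 1.434 = 574 mg.

574 mg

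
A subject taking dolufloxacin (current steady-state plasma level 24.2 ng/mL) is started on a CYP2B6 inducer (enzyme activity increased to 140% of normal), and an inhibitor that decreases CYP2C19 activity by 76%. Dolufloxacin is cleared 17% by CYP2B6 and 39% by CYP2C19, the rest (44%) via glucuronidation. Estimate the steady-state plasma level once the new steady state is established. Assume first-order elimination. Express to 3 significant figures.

CYP2B6: 0.17 × 1.4 = 0.238
CYP2C19: 0.39 × 0.24 = 0.0936
Other: 0.44 (unchanged)
Relative clearance = 0.238 + 0.0936 + 0.44 = 0.7716.
Steady-state plasma level ∝ 1/CL: new value = 24.2 / 0.7716 = 31.4 ng/mL.

31.4 ng/mL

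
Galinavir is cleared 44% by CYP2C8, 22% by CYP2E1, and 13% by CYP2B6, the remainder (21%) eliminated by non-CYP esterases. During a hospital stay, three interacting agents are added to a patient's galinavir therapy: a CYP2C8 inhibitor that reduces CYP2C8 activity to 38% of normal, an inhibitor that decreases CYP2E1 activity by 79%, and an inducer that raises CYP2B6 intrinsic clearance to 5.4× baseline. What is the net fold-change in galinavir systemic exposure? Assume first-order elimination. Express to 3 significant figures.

CYP2C8: 0.44 × 0.38 = 0.1672
CYP2E1: 0.22 × 0.21 = 0.0462
CYP2B6: 0.13 × 5.4 = 0.702
Other: 0.21 (unchanged)
Relative clearance = 0.1672 + 0.0462 + 0.702 + 0.21 = 1.1254.
Because systemic exposure varies inversely with clearance, the combined effect is 1 / 1.1254 = 0.889.

0.889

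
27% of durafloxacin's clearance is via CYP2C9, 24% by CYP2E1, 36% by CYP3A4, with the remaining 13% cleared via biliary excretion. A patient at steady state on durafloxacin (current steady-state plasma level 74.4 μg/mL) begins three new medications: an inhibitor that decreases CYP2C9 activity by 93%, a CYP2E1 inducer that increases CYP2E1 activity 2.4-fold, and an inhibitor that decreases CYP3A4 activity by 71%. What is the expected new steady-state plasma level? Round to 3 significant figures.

89.7 μg/mL

The CYP2C9 pathway (27% of clearance) falls to 0.07× activity: 0.27 × 0.07 = 0.0189.
The CYP2E1 pathway (24% of clearance) rises to 2.4× activity: 0.24 × 2.4 = 0.576.
The CYP3A4 pathway (36% of clearance) is reduced to 0.29× activity: 0.36 × 0.29 = 0.1044.
The remaining 13% of clearance is unaffected.
Relative clearance = 0.0189 + 0.576 + 0.1044 + 0.13 = 0.8293.
Dividing the baseline by the relative clearance: 74.4 / 0.8293 = 89.7 μg/mL.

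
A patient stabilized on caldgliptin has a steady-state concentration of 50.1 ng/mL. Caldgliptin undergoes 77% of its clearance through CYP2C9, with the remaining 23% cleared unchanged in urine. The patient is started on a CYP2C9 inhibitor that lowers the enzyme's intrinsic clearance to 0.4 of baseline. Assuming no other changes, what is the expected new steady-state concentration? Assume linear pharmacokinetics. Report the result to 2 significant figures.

CYP2C9: 0.77 × 0.4 = 0.308
Other: 0.23 (unchanged)
CL_new/CL_old = 0.308 + 0.23 = 0.538.
Steady-state concentration ∝ 1/CL, so new value = 50.1 / 0.538 = 93 ng/mL.

93 ng/mL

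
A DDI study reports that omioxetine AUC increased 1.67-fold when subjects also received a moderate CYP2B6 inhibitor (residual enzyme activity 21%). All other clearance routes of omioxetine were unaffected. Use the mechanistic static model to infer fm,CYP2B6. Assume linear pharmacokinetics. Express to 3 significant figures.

0.508

Let x = fm,CYP2B6. Because AUC ∝ 1/CL, relative clearance fell to 1/1.67 = 0.5988.
Setting x·0.21 + (1 − x) = 0.5988 and solving: x = (0.5988 − 1)/(0.21 − 1) = 0.508.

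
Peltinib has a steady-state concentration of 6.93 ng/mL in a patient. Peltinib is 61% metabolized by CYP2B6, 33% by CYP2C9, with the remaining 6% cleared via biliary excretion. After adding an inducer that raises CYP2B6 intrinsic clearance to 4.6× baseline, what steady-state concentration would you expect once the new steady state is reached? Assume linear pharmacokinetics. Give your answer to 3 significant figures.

2.17 ng/mL

The CYP2B6 pathway (61% of clearance) is boosted to 4.6× activity: 0.61 × 4.6 = 2.806.
CYP2C9 (33%) and the residual 6% are unaffected.
Relative clearance = 2.806 + 0.33 + 0.06 = 3.196.
Steady-state concentration ∝ 1/CL, so new value = 6.93 / 3.196 = 2.17 ng/mL.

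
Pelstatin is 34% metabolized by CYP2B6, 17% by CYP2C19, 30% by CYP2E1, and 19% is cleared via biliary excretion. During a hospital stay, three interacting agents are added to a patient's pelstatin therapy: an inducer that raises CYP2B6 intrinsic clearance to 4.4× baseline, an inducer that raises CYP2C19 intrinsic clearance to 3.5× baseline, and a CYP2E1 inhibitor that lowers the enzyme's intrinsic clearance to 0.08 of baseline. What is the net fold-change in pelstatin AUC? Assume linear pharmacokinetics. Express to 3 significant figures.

0.434

The CYP2B6 pathway (34% of clearance) is boosted to 4.4× activity: 0.34 × 4.4 = 1.496.
The CYP2C19 pathway (17% of clearance) is boosted to 3.5× activity: 0.17 × 3.5 = 0.595.
The CYP2E1 pathway (30% of clearance) is reduced to 0.08× activity: 0.3 × 0.08 = 0.024.
Non-CYP routes (19%) are unchanged.
New clearance relative to baseline: 1.496 + 0.595 + 0.024 + 0.19 = 2.305.
Because AUC varies inversely with clearance, the combined effect is 1 / 2.305 = 0.434.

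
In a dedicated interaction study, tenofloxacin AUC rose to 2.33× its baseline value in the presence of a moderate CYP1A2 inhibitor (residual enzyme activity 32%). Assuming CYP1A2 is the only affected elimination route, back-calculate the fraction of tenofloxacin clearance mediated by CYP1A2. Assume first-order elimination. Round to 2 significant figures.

0.84

Write x for the fraction cleared via CYP1A2. The observed AUC change means clearance fell to 1/2.33 = 0.4292 of baseline.
Setting x·0.32 + (1 − x) = 0.4292 and solving: x = (0.4292 − 1)/(0.32 − 1) = 0.84.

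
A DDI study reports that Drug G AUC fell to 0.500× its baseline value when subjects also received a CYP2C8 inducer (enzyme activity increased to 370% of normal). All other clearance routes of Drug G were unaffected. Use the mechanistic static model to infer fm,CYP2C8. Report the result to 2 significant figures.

0.37

CL'/CL = 1 / 0.500 = 2
3.7·fm + (1 − fm) = 2
fm = (2 − 1) / (3.7 − 1) = 0.37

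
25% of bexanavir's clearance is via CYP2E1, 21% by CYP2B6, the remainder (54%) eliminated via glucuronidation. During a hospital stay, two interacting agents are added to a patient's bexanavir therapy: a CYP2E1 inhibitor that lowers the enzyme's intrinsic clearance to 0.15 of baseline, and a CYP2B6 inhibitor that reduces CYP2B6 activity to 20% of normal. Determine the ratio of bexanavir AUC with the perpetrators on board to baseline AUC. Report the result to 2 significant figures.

1.6

CYP2E1: 0.25 × 0.15 = 0.0375
CYP2B6: 0.21 × 0.2 = 0.042
Other: 0.54 (unchanged)
CL_new/CL_old = 0.0375 + 0.042 + 0.54 = 0.6195.
Net AUC ratio = 1 / 0.6195 = 1.6.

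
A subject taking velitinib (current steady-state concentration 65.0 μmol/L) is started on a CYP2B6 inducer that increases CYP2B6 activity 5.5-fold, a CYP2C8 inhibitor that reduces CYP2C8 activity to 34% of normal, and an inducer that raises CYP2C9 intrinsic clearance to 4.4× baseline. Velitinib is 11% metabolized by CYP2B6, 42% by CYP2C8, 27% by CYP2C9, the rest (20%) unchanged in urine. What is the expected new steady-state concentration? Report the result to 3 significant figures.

30.4 μmol/L

CYP2B6: 0.11 × 5.5 = 0.605
CYP2C8: 0.42 × 0.34 = 0.1428
CYP2C9: 0.27 × 4.4 = 1.188
Other: 0.2 (unchanged)
New clearance relative to baseline: 0.605 + 0.1428 + 1.188 + 0.2 = 2.1358.
Dividing the baseline by the relative clearance: 65.0 / 2.1358 = 30.4 μmol/L.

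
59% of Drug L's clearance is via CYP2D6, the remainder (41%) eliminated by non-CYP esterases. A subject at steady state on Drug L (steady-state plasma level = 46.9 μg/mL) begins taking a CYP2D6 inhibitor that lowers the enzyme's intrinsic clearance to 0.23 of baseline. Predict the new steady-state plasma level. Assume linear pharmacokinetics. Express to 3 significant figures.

The CYP2D6 pathway (59% of clearance) drops to 0.23× activity: 0.59 × 0.23 = 0.1357.
Non-CYP routes (41%) are unchanged.
Relative clearance = 0.1357 + 0.41 = 0.5457.
Steady-state plasma level ∝ 1/CL, so new value = 46.9 / 0.5457 = 85.9 μg/mL.

85.9 μg/mL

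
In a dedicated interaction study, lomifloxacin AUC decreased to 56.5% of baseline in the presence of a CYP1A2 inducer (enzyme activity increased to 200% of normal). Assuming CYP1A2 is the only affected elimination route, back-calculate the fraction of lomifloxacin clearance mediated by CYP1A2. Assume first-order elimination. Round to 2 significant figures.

Write x for the fraction cleared via CYP1A2. The observed AUC change means clearance rose to 1/0.565 = 1.77 of baseline.
Only the CYP1A2 route changed, so 1.77 = x·2 + (1 − x), giving x = 0.77.

0.77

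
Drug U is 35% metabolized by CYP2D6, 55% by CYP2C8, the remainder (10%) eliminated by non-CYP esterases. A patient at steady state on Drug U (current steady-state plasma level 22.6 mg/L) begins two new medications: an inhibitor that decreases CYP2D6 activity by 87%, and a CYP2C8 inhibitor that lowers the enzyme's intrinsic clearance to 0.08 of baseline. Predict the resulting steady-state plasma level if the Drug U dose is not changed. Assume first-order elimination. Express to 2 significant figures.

The CYP2D6 pathway (35% of clearance) falls to 0.13× activity: 0.35 × 0.13 = 0.0455.
The CYP2C8 pathway (55% of clearance) is reduced to 0.08× activity: 0.55 × 0.08 = 0.044.
Non-CYP routes (10%) are unchanged.
Relative clearance = 0.0455 + 0.044 + 0.1 = 0.1895.
Dividing the baseline by the relative clearance: 22.6 / 0.1895 = 1.2 × 10² mg/L.

1.2 × 10² mg/L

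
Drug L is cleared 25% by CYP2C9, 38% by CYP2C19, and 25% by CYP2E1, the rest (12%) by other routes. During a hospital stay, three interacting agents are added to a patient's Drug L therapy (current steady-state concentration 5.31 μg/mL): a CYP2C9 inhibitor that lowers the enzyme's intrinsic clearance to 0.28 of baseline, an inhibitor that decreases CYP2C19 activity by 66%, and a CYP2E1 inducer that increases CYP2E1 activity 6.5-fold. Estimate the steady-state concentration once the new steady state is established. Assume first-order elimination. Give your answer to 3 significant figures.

2.73 μg/mL

CYP2C9: 0.25 × 0.28 = 0.07
CYP2C19: 0.38 × 0.34 = 0.1292
CYP2E1: 0.25 × 6.5 = 1.625
Other: 0.12 (unchanged)
Relative clearance = 0.07 + 0.1292 + 1.625 + 0.12 = 1.9442.
Dividing the baseline by the relative clearance: 5.31 / 1.9442 = 2.73 μg/mL.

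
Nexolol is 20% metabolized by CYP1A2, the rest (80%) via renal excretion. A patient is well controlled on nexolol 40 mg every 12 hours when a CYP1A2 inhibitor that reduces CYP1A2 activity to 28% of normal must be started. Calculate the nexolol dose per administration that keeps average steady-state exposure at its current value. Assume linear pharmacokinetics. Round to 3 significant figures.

The CYP1A2 pathway (20% of clearance) is reduced to 0.28× activity: 0.2 × 0.28 = 0.056.
Non-CYP routes (80%) are unchanged.
New clearance relative to baseline: 0.056 + 0.8 = 0.856.
To maintain the same steady-state level, dose must scale with clearance: new dose = 40 × 0.856 = 34.2 mg.

34.2 mg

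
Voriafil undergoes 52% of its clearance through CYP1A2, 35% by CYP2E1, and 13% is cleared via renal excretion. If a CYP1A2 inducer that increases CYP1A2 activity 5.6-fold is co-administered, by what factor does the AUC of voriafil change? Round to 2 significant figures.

0.29

The CYP1A2 pathway (52% of clearance) increases to 5.6× activity: 0.52 × 5.6 = 2.912.
CYP2E1 (35%) and the residual 13% are unaffected.
CL_new/CL_old = 2.912 + 0.35 + 0.13 = 3.392.
Since AUC ∝ 1/CL, the ratio is 1 / 3.392 = 0.29.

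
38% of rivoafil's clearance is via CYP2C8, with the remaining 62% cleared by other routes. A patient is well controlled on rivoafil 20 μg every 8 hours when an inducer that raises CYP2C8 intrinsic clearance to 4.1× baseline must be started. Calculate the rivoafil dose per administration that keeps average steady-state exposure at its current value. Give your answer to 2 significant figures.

44 μg

The CYP2C8 pathway (38% of clearance) increases to 4.1× activity: 0.38 × 4.1 = 1.558.
The remaining 62% of clearance is unaffected.
New clearance relative to baseline: 1.558 + 0.62 = 2.178.
To maintain the same steady-state level, dose must scale with clearance: new dose = 20 × 2.178 = 44 μg.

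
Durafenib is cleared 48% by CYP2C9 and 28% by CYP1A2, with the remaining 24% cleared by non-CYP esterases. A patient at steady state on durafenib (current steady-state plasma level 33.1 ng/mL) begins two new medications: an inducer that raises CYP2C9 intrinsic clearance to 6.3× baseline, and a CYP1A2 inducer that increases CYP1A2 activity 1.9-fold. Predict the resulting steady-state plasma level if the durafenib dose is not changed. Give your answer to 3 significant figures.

The CYP2C9 pathway (48% of clearance) is boosted to 6.3× activity: 0.48 × 6.3 = 3.024.
The CYP1A2 pathway (28% of clearance) is boosted to 1.9× activity: 0.28 × 1.9 = 0.532.
Non-CYP routes (24%) are unchanged.
New clearance relative to baseline: 3.024 + 0.532 + 0.24 = 3.796.
Dividing the baseline by the relative clearance: 33.1 / 3.796 = 8.72 ng/mL.

8.72 ng/mL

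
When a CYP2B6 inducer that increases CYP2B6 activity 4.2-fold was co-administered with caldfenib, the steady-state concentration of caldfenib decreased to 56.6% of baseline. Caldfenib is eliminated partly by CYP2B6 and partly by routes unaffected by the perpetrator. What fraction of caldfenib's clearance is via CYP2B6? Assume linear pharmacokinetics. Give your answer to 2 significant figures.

0.24

CL'/CL = 1 / 0.566 = 1.767
4.2·fm + (1 − fm) = 1.767
fm = (1.767 − 1) / (4.2 − 1) = 0.24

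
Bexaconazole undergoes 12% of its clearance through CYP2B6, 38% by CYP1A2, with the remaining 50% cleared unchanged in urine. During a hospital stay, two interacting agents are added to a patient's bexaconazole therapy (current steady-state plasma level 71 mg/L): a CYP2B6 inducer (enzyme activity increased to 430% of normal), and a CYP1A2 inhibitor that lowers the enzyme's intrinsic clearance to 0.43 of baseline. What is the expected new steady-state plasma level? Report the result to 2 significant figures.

60 mg/L

The CYP2B6 pathway (12% of clearance) is boosted to 4.3× activity: 0.12 × 4.3 = 0.516.
The CYP1A2 pathway (38% of clearance) is reduced to 0.43× activity: 0.38 × 0.43 = 0.1634.
The remaining 50% of clearance is unaffected.
Relative clearance = 0.516 + 0.1634 + 0.5 = 1.1794.
Steady-state plasma level ∝ 1/CL: new value = 71 / 1.1794 = 60 mg/L.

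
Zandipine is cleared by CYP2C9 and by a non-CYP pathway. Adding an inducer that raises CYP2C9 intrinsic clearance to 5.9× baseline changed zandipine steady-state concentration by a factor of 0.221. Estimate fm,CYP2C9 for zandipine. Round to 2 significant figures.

Write x for the fraction cleared via CYP2C9. The observed steady-state concentration change means clearance rose to 1/0.221 = 4.525 of baseline.
Only the CYP2C9 route changed, so 4.525 = x·5.9 + (1 − x), giving x = 0.72.

0.72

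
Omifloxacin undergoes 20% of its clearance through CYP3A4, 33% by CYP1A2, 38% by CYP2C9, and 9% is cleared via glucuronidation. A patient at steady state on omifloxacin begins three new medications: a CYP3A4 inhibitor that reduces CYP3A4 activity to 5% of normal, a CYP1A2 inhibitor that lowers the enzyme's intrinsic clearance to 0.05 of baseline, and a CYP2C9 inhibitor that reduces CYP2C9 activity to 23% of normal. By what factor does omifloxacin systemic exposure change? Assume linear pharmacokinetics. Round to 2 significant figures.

4.9

CYP3A4: 0.2 × 0.05 = 0.01
CYP1A2: 0.33 × 0.05 = 0.0165
CYP2C9: 0.38 × 0.23 = 0.0874
Other: 0.09 (unchanged)
CL_new/CL_old = 0.01 + 0.0165 + 0.0874 + 0.09 = 0.2039.
Systemic exposure ∝ 1/CL: fold-change = 1 / 0.2039 = 4.9.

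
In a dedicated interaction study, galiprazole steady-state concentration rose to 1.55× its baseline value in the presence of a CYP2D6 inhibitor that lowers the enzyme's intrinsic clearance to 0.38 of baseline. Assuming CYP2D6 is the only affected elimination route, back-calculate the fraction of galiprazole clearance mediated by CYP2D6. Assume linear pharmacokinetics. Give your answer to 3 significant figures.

CL'/CL = 1 / 1.55 = 0.6452
0.38·fm + (1 − fm) = 0.6452
fm = (0.6452 − 1) / (0.38 − 1) = 0.572

0.572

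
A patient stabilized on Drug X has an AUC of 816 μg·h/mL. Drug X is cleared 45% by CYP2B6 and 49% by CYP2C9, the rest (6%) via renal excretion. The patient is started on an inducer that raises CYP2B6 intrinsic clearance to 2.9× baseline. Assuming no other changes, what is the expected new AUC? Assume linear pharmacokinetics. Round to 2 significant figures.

4.4 × 10² μg·h/mL

CYP2B6: 0.45 × 2.9 = 1.305
CYP2C9: 0.49 (unchanged)
Other: 0.06 (unchanged)
Relative clearance = 1.305 + 0.49 + 0.06 = 1.855.
AUC ∝ 1/CL, so new value = 816 / 1.855 = 4.4 × 10² μg·h/mL.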